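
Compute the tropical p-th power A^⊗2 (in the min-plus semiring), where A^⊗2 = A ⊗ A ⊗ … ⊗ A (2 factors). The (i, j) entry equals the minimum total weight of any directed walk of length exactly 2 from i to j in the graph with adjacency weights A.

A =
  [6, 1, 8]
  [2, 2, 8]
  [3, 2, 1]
A^⊗2 =
  [3, 3, 9]
  [4, 3, 9]
  [4, 3, 2]

Each entry (A^⊗2)_ij equals the minimum over all length-2 walks i = v_0 → v_1 → … → v_2 = j of Σ_t A[v_t][v_{t+1}]. For example, for (i, j) = (0, 2) we minimise over 3 possible intermediate vertex sequences; the minimum is 9, attained along the walk 0 → 1 → 2.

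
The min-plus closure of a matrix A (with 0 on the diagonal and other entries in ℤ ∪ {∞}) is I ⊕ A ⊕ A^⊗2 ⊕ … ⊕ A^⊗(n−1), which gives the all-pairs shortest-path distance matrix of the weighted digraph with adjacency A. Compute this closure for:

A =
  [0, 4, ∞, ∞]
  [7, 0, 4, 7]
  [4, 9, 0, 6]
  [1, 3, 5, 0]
Closure =
  [0, 4, 8, 11]
  [7, 0, 4, 7]
  [4, 8, 0, 6]
  [1, 3, 5, 0]

This is the Floyd-Warshall all-pairs shortest-path computation. For each intermediate vertex k = 0, 1, …, 3, update dist[i][j] ← min(dist[i][j], dist[i][k] + dist[k][j]). The final matrix gives, for each (i, j), the minimum total weight of any directed path from i to j (possibly empty when i = j).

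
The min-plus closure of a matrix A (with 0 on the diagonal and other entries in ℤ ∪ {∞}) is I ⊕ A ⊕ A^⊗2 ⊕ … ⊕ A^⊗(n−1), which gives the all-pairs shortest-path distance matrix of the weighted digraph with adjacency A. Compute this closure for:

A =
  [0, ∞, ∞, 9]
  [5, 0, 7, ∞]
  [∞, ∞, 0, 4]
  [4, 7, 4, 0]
Closure =
  [0, 16, 13, 9]
  [5, 0, 7, 11]
  [8, 11, 0, 4]
  [4, 7, 4, 0]

This is the Floyd-Warshall all-pairs shortest-path computation. For each intermediate vertex k = 0, 1, …, 3, update dist[i][j] ← min(dist[i][j], dist[i][k] + dist[k][j]). The final matrix gives, for each (i, j), the minimum total weight of any directed path from i to j (possibly empty when i = j).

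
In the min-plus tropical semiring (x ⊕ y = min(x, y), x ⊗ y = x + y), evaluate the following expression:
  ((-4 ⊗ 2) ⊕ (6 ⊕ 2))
((-4 ⊗ 2) ⊕ (6 ⊕ 2)) = -2

Expand innermost to outermost. Recall ⊕ takes the minimum of its arguments and ⊗ takes their sum. Working out the expression ((-4 ⊗ 2) ⊕ (6 ⊕ 2)) gives -2.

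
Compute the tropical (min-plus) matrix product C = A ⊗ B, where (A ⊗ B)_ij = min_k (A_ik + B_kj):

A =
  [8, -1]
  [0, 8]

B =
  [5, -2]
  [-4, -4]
A ⊗ B =
  [-5, -5]
  [4, -2]

Apply the min-plus product entry-by-entry:
  C[0][0] = min over k of (A[0][0] + B[0][0] = 8 + 5 = 13, A[0][1] + B[1][0] = -1 + -4 = -5) = -5 (attained at k = 1)
  C[0][1] = min over k of (A[0][0] + B[0][1] = 8 + -2 = 6, A[0][1] + B[1][1] = -1 + -4 = -5) = -5 (attained at k = 1)
  C[1][0] = min over k of (A[1][0] + B[0][0] = 0 + 5 = 5, A[1][1] + B[1][0] = 8 + -4 = 4) = 4 (attained at k = 1)
  C[1][1] = min over k of (A[1][0] + B[0][1] = 0 + -2 = -2, A[1][1] + B[1][1] = 8 + -4 = 4) = -2 (attained at k = 0)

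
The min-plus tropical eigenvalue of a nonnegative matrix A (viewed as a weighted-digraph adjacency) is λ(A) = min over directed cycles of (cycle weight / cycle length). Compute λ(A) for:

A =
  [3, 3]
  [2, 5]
λ(A) = 5/2

Enumerate directed cycles and compute their means (weight / length). Sample:
  cycle 0 → 0: weight = 3, length = 1, mean = 3/1 ≈ 3.000
  cycle 1 → 1: weight = 5, length = 1, mean = 5/1 ≈ 5.000
  cycle 0 → 1 → 0: weight = 5, length = 2, mean = 5/2 ≈ 2.500
  cycle 1 → 0 → 1: weight = 5, length = 2, mean = 5/2 ≈ 2.500
Minimum mean = 2.500, attained e.g. along the cycle 0 → 1 → 0 with weight 5 and length 2. So λ(A) = 5/2 = 5/2.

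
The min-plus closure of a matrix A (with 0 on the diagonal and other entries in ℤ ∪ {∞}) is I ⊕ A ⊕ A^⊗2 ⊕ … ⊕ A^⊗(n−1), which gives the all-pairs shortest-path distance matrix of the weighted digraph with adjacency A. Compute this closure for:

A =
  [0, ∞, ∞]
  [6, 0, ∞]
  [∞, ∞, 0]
Closure =
  [0, ∞, ∞]
  [6, 0, ∞]
  [∞, ∞, 0]

This is the Floyd-Warshall all-pairs shortest-path computation. For each intermediate vertex k = 0, 1, …, 2, update dist[i][j] ← min(dist[i][j], dist[i][k] + dist[k][j]). The final matrix gives, for each (i, j), the minimum total weight of any directed path from i to j (possibly empty when i = j).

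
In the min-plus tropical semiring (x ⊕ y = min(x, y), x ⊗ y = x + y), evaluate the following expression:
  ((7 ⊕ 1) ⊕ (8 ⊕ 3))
((7 ⊕ 1) ⊕ (8 ⊕ 3)) = 1

Expand innermost to outermost. Recall ⊕ takes the minimum of its arguments and ⊗ takes their sum. Working out the expression ((7 ⊕ 1) ⊕ (8 ⊕ 3)) gives 1.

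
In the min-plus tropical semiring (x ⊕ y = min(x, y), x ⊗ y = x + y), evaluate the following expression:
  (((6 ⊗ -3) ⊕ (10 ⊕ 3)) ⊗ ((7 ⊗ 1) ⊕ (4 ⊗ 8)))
(((6 ⊗ -3) ⊕ (10 ⊕ 3)) ⊗ ((7 ⊗ 1) ⊕ (4 ⊗ 8))) = 11

Expand innermost to outermost. Recall ⊕ takes the minimum of its arguments and ⊗ takes their sum. Working out the expression (((6 ⊗ -3) ⊕ (10 ⊕ 3)) ⊗ ((7 ⊗ 1) ⊕ (4 ⊗ 8))) gives 11.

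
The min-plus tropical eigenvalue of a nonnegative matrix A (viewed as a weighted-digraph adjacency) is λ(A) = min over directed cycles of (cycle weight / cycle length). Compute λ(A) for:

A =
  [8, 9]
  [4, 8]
λ(A) = 13/2

Enumerate directed cycles and compute their means (weight / length). Sample:
  cycle 0 → 0: weight = 8, length = 1, mean = 8/1 ≈ 8.000
  cycle 1 → 1: weight = 8, length = 1, mean = 8/1 ≈ 8.000
  cycle 0 → 1 → 0: weight = 13, length = 2, mean = 13/2 ≈ 6.500
  cycle 1 → 0 → 1: weight = 13, length = 2, mean = 13/2 ≈ 6.500
Minimum mean = 6.500, attained e.g. along the cycle 0 → 1 → 0 with weight 13 and length 2. So λ(A) = 13/2 = 13/2.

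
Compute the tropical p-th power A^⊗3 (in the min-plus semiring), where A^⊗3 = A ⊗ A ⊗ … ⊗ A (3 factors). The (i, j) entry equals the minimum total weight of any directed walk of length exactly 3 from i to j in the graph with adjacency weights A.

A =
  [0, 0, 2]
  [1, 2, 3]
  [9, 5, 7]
A^⊗3 =
  [0, 0, 2]
  [1, 1, 3]
  [6, 6, 8]

Each entry (A^⊗3)_ij equals the minimum over all length-3 walks i = v_0 → v_1 → … → v_3 = j of Σ_t A[v_t][v_{t+1}]. For example, for (i, j) = (0, 2) we minimise over 9 possible intermediate vertex sequences; the minimum is 2, attained along the walk 0 → 0 → 0 → 2.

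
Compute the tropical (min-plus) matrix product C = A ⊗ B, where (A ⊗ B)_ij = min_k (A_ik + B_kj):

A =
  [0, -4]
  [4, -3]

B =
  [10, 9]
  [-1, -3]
A ⊗ B =
  [-5, -7]
  [-4, -6]

Apply the min-plus product entry-by-entry:
  C[0][0] = min over k of (A[0][0] + B[0][0] = 0 + 10 = 10, A[0][1] + B[1][0] = -4 + -1 = -5) = -5 (attained at k = 1)
  C[0][1] = min over k of (A[0][0] + B[0][1] = 0 + 9 = 9, A[0][1] + B[1][1] = -4 + -3 = -7) = -7 (attained at k = 1)
  C[1][0] = min over k of (A[1][0] + B[0][0] = 4 + 10 = 14, A[1][1] + B[1][0] = -3 + -1 = -4) = -4 (attained at k = 1)
  C[1][1] = min over k of (A[1][0] + B[0][1] = 4 + 9 = 13, A[1][1] + B[1][1] = -3 + -3 = -6) = -6 (attained at k = 1)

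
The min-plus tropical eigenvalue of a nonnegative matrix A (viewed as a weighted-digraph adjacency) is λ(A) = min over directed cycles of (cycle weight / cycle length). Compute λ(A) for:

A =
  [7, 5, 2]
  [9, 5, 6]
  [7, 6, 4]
λ(A) = 4

Enumerate directed cycles and compute their means (weight / length). Sample:
  cycle 0 → 0: weight = 7, length = 1, mean = 7/1 ≈ 7.000
  cycle 1 → 1: weight = 5, length = 1, mean = 5/1 ≈ 5.000
  cycle 2 → 2: weight = 4, length = 1, mean = 4/1 ≈ 4.000
  cycle 0 → 1 → 0: weight = 14, length = 2, mean = 14/2 ≈ 7.000
  cycle 0 → 2 → 0: weight = 9, length = 2, mean = 9/2 ≈ 4.500
  cycle 1 → 0 → 1: weight = 14, length = 2, mean = 14/2 ≈ 7.000
Minimum mean = 4.000, attained e.g. along the cycle 2 → 2 with weight 4 and length 1. So λ(A) = 4/1 = 4.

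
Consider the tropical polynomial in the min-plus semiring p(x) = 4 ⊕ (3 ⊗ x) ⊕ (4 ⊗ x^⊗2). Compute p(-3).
p(-3) = -2

A tropical monomial a ⊗ x^⊗i evaluates to a + i · x. Evaluating each term at x = -3:
  Term 0 contributes 4 + 0 · -3 = 4
  Term 1 contributes 3 + 1 · -3 = 0
  Term 2 contributes 4 + 2 · -3 = -2
p(-3) = ⊕ of these = min[4, 0, -2] = -2.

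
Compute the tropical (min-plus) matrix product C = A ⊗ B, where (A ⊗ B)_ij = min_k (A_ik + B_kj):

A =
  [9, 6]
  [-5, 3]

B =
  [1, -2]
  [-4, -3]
A ⊗ B =
  [2, 3]
  [-4, -7]

Apply the min-plus product entry-by-entry:
  C[0][0] = min over k of (A[0][0] + B[0][0] = 9 + 1 = 10, A[0][1] + B[1][0] = 6 + -4 = 2) = 2 (attained at k = 1)
  C[0][1] = min over k of (A[0][0] + B[0][1] = 9 + -2 = 7, A[0][1] + B[1][1] = 6 + -3 = 3) = 3 (attained at k = 1)
  C[1][0] = min over k of (A[1][0] + B[0][0] = -5 + 1 = -4, A[1][1] + B[1][0] = 3 + -4 = -1) = -4 (attained at k = 0)
  C[1][1] = min over k of (A[1][0] + B[0][1] = -5 + -2 = -7, A[1][1] + B[1][1] = 3 + -3 = 0) = -7 (attained at k = 0)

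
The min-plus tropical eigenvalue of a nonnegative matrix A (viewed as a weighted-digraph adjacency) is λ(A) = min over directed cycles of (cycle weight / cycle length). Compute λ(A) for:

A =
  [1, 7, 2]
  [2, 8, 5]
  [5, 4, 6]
λ(A) = 1

Enumerate directed cycles and compute their means (weight / length). Sample:
  cycle 0 → 0: weight = 1, length = 1, mean = 1/1 ≈ 1.000
  cycle 1 → 1: weight = 8, length = 1, mean = 8/1 ≈ 8.000
  cycle 2 → 2: weight = 6, length = 1, mean = 6/1 ≈ 6.000
  cycle 0 → 1 → 0: weight = 9, length = 2, mean = 9/2 ≈ 4.500
  cycle 0 → 2 → 0: weight = 7, length = 2, mean = 7/2 ≈ 3.500
  cycle 1 → 0 → 1: weight = 9, length = 2, mean = 9/2 ≈ 4.500
Minimum mean = 1.000, attained e.g. along the cycle 0 → 0 with weight 1 and length 1. So λ(A) = 1/1 = 1.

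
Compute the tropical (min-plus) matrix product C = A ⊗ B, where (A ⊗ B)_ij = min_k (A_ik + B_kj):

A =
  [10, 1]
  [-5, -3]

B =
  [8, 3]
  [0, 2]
A ⊗ B =
  [1, 3]
  [-3, -2]

Apply the min-plus product entry-by-entry:
  C[0][0] = min over k of (A[0][0] + B[0][0] = 10 + 8 = 18, A[0][1] + B[1][0] = 1 + 0 = 1) = 1 (attained at k = 1)
  C[0][1] = min over k of (A[0][0] + B[0][1] = 10 + 3 = 13, A[0][1] + B[1][1] = 1 + 2 = 3) = 3 (attained at k = 1)
  C[1][0] = min over k of (A[1][0] + B[0][0] = -5 + 8 = 3, A[1][1] + B[1][0] = -3 + 0 = -3) = -3 (attained at k = 1)
  C[1][1] = min over k of (A[1][0] + B[0][1] = -5 + 3 = -2, A[1][1] + B[1][1] = -3 + 2 = -1) = -2 (attained at k = 0)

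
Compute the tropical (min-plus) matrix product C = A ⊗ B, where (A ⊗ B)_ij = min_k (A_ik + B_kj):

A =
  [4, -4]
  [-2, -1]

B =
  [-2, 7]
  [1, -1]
A ⊗ B =
  [-3, -5]
  [-4, -2]

Apply the min-plus product entry-by-entry:
  C[0][0] = min over k of (A[0][0] + B[0][0] = 4 + -2 = 2, A[0][1] + B[1][0] = -4 + 1 = -3) = -3 (attained at k = 1)
  C[0][1] = min over k of (A[0][0] + B[0][1] = 4 + 7 = 11, A[0][1] + B[1][1] = -4 + -1 = -5) = -5 (attained at k = 1)
  C[1][0] = min over k of (A[1][0] + B[0][0] = -2 + -2 = -4, A[1][1] + B[1][0] = -1 + 1 = 0) = -4 (attained at k = 0)
  C[1][1] = min over k of (A[1][0] + B[0][1] = -2 + 7 = 5, A[1][1] + B[1][1] = -1 + -1 = -2) = -2 (attained at k = 1)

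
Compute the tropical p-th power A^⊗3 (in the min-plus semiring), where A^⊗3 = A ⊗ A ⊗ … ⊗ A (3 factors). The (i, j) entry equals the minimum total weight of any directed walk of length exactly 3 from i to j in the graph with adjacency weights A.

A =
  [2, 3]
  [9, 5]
A^⊗3 =
  [6, 7]
  [13, 14]

Each entry (A^⊗3)_ij equals the minimum over all length-3 walks i = v_0 → v_1 → … → v_3 = j of Σ_t A[v_t][v_{t+1}]. For example, for (i, j) = (0, 1) we minimise over 4 possible intermediate vertex sequences; the minimum is 7, attained along the walk 0 → 0 → 0 → 1.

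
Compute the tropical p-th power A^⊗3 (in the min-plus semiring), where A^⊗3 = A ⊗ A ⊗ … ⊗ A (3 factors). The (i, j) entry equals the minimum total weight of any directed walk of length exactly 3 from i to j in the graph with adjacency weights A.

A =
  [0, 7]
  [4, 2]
A^⊗3 =
  [0, 7]
  [4, 6]

Each entry (A^⊗3)_ij equals the minimum over all length-3 walks i = v_0 → v_1 → … → v_3 = j of Σ_t A[v_t][v_{t+1}]. For example, for (i, j) = (0, 1) we minimise over 4 possible intermediate vertex sequences; the minimum is 7, attained along the walk 0 → 0 → 0 → 1.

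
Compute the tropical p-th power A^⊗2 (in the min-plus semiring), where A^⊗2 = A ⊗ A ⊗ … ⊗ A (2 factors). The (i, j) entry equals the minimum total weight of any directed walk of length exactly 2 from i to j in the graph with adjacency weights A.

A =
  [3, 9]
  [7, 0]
A^⊗2 =
  [6, 9]
  [7, 0]

Each entry (A^⊗2)_ij equals the minimum over all length-2 walks i = v_0 → v_1 → … → v_2 = j of Σ_t A[v_t][v_{t+1}]. For example, for (i, j) = (0, 1) we minimise over 2 possible intermediate vertex sequences; the minimum is 9, attained along the walk 0 → 1 → 1.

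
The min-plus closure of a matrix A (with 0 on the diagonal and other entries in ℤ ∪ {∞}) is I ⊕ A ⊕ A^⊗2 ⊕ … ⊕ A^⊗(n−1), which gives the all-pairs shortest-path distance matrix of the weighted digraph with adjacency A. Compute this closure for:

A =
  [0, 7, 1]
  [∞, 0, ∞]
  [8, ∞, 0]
Closure =
  [0, 7, 1]
  [∞, 0, ∞]
  [8, 15, 0]

This is the Floyd-Warshall all-pairs shortest-path computation. For each intermediate vertex k = 0, 1, …, 2, update dist[i][j] ← min(dist[i][j], dist[i][k] + dist[k][j]). The final matrix gives, for each (i, j), the minimum total weight of any directed path from i to j (possibly empty when i = j).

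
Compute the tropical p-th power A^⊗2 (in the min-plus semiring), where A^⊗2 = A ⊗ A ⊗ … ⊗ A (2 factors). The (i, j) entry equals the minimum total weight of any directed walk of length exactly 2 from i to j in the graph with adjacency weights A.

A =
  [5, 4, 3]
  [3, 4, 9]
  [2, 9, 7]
A^⊗2 =
  [5, 8, 8]
  [7, 7, 6]
  [7, 6, 5]

Each entry (A^⊗2)_ij equals the minimum over all length-2 walks i = v_0 → v_1 → … → v_2 = j of Σ_t A[v_t][v_{t+1}]. For example, for (i, j) = (0, 2) we minimise over 3 possible intermediate vertex sequences; the minimum is 8, attained along the walk 0 → 0 → 2.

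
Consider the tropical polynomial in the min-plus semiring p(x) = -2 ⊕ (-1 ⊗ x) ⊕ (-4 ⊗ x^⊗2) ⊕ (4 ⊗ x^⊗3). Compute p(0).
p(0) = -4

A tropical monomial a ⊗ x^⊗i evaluates to a + i · x. Evaluating each term at x = 0:
  Term 0 contributes -2 + 0 · 0 = -2
  Term 1 contributes -1 + 1 · 0 = -1
  Term 2 contributes -4 + 2 · 0 = -4
  Term 3 contributes 4 + 3 · 0 = 4
p(0) = ⊕ of these = min[-2, -1, -4, 4] = -4.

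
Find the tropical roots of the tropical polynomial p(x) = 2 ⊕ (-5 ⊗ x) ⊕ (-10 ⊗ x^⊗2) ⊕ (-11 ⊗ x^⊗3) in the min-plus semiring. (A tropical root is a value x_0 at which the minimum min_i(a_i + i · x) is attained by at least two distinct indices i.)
Roots: {1, 5, 7}

Each tropical root is a break point of the lower envelope of the lines y = a_i + i · x (there are 4 lines, with slopes 0, 1, ..., 3). Only the lines that attain the minimum somewhere contribute to roots; other lines are dominated. Here the surviving (envelope) indices are i = 3, i = 2, i = 1, i = 0.
Intersections between consecutive envelope lines give the roots: for adjacent envelope indices i < j the intersection is x = (a_i − a_j) / (j − i). Reading off the sorted break points: {1, 5, 7}.
Verification: at each break x_0, at least two indices attain the minimum of min_i(a_i + i · x_0).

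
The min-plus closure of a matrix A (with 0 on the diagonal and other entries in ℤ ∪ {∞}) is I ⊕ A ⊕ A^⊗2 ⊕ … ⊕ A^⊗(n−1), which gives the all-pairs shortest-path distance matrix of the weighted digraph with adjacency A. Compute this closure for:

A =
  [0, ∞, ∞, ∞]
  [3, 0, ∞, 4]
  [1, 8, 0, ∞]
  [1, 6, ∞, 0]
Closure =
  [0, ∞, ∞, ∞]
  [3, 0, ∞, 4]
  [1, 8, 0, 12]
  [1, 6, ∞, 0]

This is the Floyd-Warshall all-pairs shortest-path computation. For each intermediate vertex k = 0, 1, …, 3, update dist[i][j] ← min(dist[i][j], dist[i][k] + dist[k][j]). The final matrix gives, for each (i, j), the minimum total weight of any directed path from i to j (possibly empty when i = j).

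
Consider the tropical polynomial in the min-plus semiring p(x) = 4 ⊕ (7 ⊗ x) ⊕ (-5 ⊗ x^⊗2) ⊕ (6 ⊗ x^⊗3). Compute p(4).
p(4) = 3

A tropical monomial a ⊗ x^⊗i evaluates to a + i · x. Evaluating each term at x = 4:
  Term 0 contributes 4 + 0 · 4 = 4
  Term 1 contributes 7 + 1 · 4 = 11
  Term 2 contributes -5 + 2 · 4 = 3
  Term 3 contributes 6 + 3 · 4 = 18
p(4) = ⊕ of these = min[4, 11, 3, 18] = 3.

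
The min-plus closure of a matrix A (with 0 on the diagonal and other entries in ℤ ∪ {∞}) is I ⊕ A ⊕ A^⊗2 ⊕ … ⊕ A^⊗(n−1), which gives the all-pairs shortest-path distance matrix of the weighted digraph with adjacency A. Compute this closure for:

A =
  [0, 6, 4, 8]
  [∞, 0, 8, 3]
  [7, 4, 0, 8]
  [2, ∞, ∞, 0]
Closure =
  [0, 6, 4, 8]
  [5, 0, 8, 3]
  [7, 4, 0, 7]
  [2, 8, 6, 0]

This is the Floyd-Warshall all-pairs shortest-path computation. For each intermediate vertex k = 0, 1, …, 3, update dist[i][j] ← min(dist[i][j], dist[i][k] + dist[k][j]). The final matrix gives, for each (i, j), the minimum total weight of any directed path from i to j (possibly empty when i = j).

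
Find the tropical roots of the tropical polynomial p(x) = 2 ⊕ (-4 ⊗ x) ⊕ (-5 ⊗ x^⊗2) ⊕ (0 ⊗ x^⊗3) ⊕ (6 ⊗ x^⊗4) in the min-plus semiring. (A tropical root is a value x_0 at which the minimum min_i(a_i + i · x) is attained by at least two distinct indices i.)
Roots: {-6, -5, 1, 6}

Each tropical root is a break point of the lower envelope of the lines y = a_i + i · x (there are 5 lines, with slopes 0, 1, ..., 4). Only the lines that attain the minimum somewhere contribute to roots; other lines are dominated. Here the surviving (envelope) indices are i = 4, i = 3, i = 2, i = 1, i = 0.
Intersections between consecutive envelope lines give the roots: for adjacent envelope indices i < j the intersection is x = (a_i − a_j) / (j − i). Reading off the sorted break points: {-6, -5, 1, 6}.
Verification: at each break x_0, at least two indices attain the minimum of min_i(a_i + i · x_0).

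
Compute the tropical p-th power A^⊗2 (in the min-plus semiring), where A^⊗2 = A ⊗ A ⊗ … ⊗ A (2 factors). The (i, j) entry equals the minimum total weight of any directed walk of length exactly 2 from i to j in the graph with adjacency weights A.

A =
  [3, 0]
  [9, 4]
A^⊗2 =
  [6, 3]
  [12, 8]

Each entry (A^⊗2)_ij equals the minimum over all length-2 walks i = v_0 → v_1 → … → v_2 = j of Σ_t A[v_t][v_{t+1}]. For example, for (i, j) = (0, 1) we minimise over 2 possible intermediate vertex sequences; the minimum is 3, attained along the walk 0 → 0 → 1.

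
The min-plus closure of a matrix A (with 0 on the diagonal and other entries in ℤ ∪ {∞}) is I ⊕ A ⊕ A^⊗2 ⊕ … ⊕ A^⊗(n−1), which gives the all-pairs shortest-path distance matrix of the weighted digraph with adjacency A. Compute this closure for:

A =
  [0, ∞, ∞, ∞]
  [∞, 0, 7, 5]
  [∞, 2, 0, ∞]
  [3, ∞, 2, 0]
Closure =
  [0, ∞, ∞, ∞]
  [8, 0, 7, 5]
  [10, 2, 0, 7]
  [3, 4, 2, 0]

This is the Floyd-Warshall all-pairs shortest-path computation. For each intermediate vertex k = 0, 1, …, 3, update dist[i][j] ← min(dist[i][j], dist[i][k] + dist[k][j]). The final matrix gives, for each (i, j), the minimum total weight of any directed path from i to j (possibly empty when i = j).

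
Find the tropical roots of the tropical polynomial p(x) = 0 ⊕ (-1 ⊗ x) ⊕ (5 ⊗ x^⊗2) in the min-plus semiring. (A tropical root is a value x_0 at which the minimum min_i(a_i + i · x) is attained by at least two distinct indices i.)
Roots: {-6, 1}

Each tropical root is a break point of the lower envelope of the lines y = a_i + i · x (there are 3 lines, with slopes 0, 1, ..., 2). Only the lines that attain the minimum somewhere contribute to roots; other lines are dominated. Here the surviving (envelope) indices are i = 2, i = 1, i = 0.
Intersections between consecutive envelope lines give the roots: for adjacent envelope indices i < j the intersection is x = (a_i − a_j) / (j − i). Reading off the sorted break points: {-6, 1}.
Verification: at each break x_0, at least two indices attain the minimum of min_i(a_i + i · x_0).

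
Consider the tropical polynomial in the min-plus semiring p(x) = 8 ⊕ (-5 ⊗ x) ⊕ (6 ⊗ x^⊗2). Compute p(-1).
p(-1) = -6

A tropical monomial a ⊗ x^⊗i evaluates to a + i · x. Evaluating each term at x = -1:
  Term 0 contributes 8 + 0 · -1 = 8
  Term 1 contributes -5 + 1 · -1 = -6
  Term 2 contributes 6 + 2 · -1 = 4
p(-1) = ⊕ of these = min[8, -6, 4] = -6.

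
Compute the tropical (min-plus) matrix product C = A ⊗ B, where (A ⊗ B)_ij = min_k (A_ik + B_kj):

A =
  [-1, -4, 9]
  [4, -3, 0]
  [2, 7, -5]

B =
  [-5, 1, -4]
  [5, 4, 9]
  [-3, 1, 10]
A ⊗ B =
  [-6, 0, -5]
  [-3, 1, 0]
  [-8, -4, -2]

Apply the min-plus product entry-by-entry:
  C[0][0] = min over k of (A[0][0] + B[0][0] = -1 + -5 = -6, A[0][1] + B[1][0] = -4 + 5 = 1, A[0][2] + B[2][0] = 9 + -3 = 6) = -6 (attained at k = 0)
  C[0][1] = min over k of (A[0][0] + B[0][1] = -1 + 1 = 0, A[0][1] + B[1][1] = -4 + 4 = 0, A[0][2] + B[2][1] = 9 + 1 = 10) = 0 (attained at k = 0)
  C[0][2] = min over k of (A[0][0] + B[0][2] = -1 + -4 = -5, A[0][1] + B[1][2] = -4 + 9 = 5, A[0][2] + B[2][2] = 9 + 10 = 19) = -5 (attained at k = 0)
  C[1][0] = min over k of (A[1][0] + B[0][0] = 4 + -5 = -1, A[1][1] + B[1][0] = -3 + 5 = 2, A[1][2] + B[2][0] = 0 + -3 = -3) = -3 (attained at k = 2)
  C[1][1] = min over k of (A[1][0] + B[0][1] = 4 + 1 = 5, A[1][1] + B[1][1] = -3 + 4 = 1, A[1][2] + B[2][1] = 0 + 1 = 1) = 1 (attained at k = 1)
  C[1][2] = min over k of (A[1][0] + B[0][2] = 4 + -4 = 0, A[1][1] + B[1][2] = -3 + 9 = 6, A[1][2] + B[2][2] = 0 + 10 = 10) = 0 (attained at k = 0)
  C[2][0] = min over k of (A[2][0] + B[0][0] = 2 + -5 = -3, A[2][1] + B[1][0] = 7 + 5 = 12, A[2][2] + B[2][0] = -5 + -3 = -8) = -8 (attained at k = 2)
  C[2][1] = min over k of (A[2][0] + B[0][1] = 2 + 1 = 3, A[2][1] + B[1][1] = 7 + 4 = 11, A[2][2] + B[2][1] = -5 + 1 = -4) = -4 (attained at k = 2)
  C[2][2] = min over k of (A[2][0] + B[0][2] = 2 + -4 = -2, A[2][1] + B[1][2] = 7 + 9 = 16, A[2][2] + B[2][2] = -5 + 10 = 5) = -2 (attained at k = 0)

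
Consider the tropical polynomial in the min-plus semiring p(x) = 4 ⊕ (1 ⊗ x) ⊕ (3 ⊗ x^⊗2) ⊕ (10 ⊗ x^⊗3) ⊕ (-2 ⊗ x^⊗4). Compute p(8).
p(8) = 4

A tropical monomial a ⊗ x^⊗i evaluates to a + i · x. Evaluating each term at x = 8:
  Term 0 contributes 4 + 0 · 8 = 4
  Term 1 contributes 1 + 1 · 8 = 9
  Term 2 contributes 3 + 2 · 8 = 19
  Term 3 contributes 10 + 3 · 8 = 34
  Term 4 contributes -2 + 4 · 8 = 30
p(8) = ⊕ of these = min[4, 9, 19, 34, 30] = 4.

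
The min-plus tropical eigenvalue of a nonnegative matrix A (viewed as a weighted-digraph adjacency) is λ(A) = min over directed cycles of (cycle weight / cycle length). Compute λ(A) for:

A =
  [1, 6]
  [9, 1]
λ(A) = 1

Enumerate directed cycles and compute their means (weight / length). Sample:
  cycle 0 → 0: weight = 1, length = 1, mean = 1/1 ≈ 1.000
  cycle 1 → 1: weight = 1, length = 1, mean = 1/1 ≈ 1.000
  cycle 0 → 1 → 0: weight = 15, length = 2, mean = 15/2 ≈ 7.500
  cycle 1 → 0 → 1: weight = 15, length = 2, mean = 15/2 ≈ 7.500
Minimum mean = 1.000, attained e.g. along the cycle 0 → 0 with weight 1 and length 1. So λ(A) = 1/1 = 1.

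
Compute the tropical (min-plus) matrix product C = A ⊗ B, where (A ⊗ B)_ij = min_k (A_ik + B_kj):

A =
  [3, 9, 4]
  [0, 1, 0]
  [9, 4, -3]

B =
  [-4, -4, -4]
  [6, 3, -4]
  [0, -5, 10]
A ⊗ B =
  [-1, -1, -1]
  [-4, -5, -4]
  [-3, -8, 0]

Apply the min-plus product entry-by-entry:
  C[0][0] = min over k of (A[0][0] + B[0][0] = 3 + -4 = -1, A[0][1] + B[1][0] = 9 + 6 = 15, A[0][2] + B[2][0] = 4 + 0 = 4) = -1 (attained at k = 0)
  C[0][1] = min over k of (A[0][0] + B[0][1] = 3 + -4 = -1, A[0][1] + B[1][1] = 9 + 3 = 12, A[0][2] + B[2][1] = 4 + -5 = -1) = -1 (attained at k = 0)
  C[0][2] = min over k of (A[0][0] + B[0][2] = 3 + -4 = -1, A[0][1] + B[1][2] = 9 + -4 = 5, A[0][2] + B[2][2] = 4 + 10 = 14) = -1 (attained at k = 0)
  C[1][0] = min over k of (A[1][0] + B[0][0] = 0 + -4 = -4, A[1][1] + B[1][0] = 1 + 6 = 7, A[1][2] + B[2][0] = 0 + 0 = 0) = -4 (attained at k = 0)
  C[1][1] = min over k of (A[1][0] + B[0][1] = 0 + -4 = -4, A[1][1] + B[1][1] = 1 + 3 = 4, A[1][2] + B[2][1] = 0 + -5 = -5) = -5 (attained at k = 2)
  C[1][2] = min over k of (A[1][0] + B[0][2] = 0 + -4 = -4, A[1][1] + B[1][2] = 1 + -4 = -3, A[1][2] + B[2][2] = 0 + 10 = 10) = -4 (attained at k = 0)
  C[2][0] = min over k of (A[2][0] + B[0][0] = 9 + -4 = 5, A[2][1] + B[1][0] = 4 + 6 = 10, A[2][2] + B[2][0] = -3 + 0 = -3) = -3 (attained at k = 2)
  C[2][1] = min over k of (A[2][0] + B[0][1] = 9 + -4 = 5, A[2][1] + B[1][1] = 4 + 3 = 7, A[2][2] + B[2][1] = -3 + -5 = -8) = -8 (attained at k = 2)
  C[2][2] = min over k of (A[2][0] + B[0][2] = 9 + -4 = 5, A[2][1] + B[1][2] = 4 + -4 = 0, A[2][2] + B[2][2] = -3 + 10 = 7) = 0 (attained at k = 1)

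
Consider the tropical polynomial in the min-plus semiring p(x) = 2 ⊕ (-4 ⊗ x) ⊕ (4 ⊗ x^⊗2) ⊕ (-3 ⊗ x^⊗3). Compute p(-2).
p(-2) = -9

A tropical monomial a ⊗ x^⊗i evaluates to a + i · x. Evaluating each term at x = -2:
  Term 0 contributes 2 + 0 · -2 = 2
  Term 1 contributes -4 + 1 · -2 = -6
  Term 2 contributes 4 + 2 · -2 = 0
  Term 3 contributes -3 + 3 · -2 = -9
p(-2) = ⊕ of these = min[2, -6, 0, -9] = -9.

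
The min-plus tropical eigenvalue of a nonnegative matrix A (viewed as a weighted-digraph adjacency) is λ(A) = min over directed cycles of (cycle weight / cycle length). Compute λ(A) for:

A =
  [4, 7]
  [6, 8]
λ(A) = 4

Enumerate directed cycles and compute their means (weight / length). Sample:
  cycle 0 → 0: weight = 4, length = 1, mean = 4/1 ≈ 4.000
  cycle 1 → 1: weight = 8, length = 1, mean = 8/1 ≈ 8.000
  cycle 0 → 1 → 0: weight = 13, length = 2, mean = 13/2 ≈ 6.500
  cycle 1 → 0 → 1: weight = 13, length = 2, mean = 13/2 ≈ 6.500
Minimum mean = 4.000, attained e.g. along the cycle 0 → 0 with weight 4 and length 1. So λ(A) = 4/1 = 4.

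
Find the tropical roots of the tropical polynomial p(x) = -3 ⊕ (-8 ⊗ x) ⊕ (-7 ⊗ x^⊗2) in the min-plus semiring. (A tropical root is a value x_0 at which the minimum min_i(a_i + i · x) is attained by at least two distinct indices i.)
Roots: {-1, 5}

Each tropical root is a break point of the lower envelope of the lines y = a_i + i · x (there are 3 lines, with slopes 0, 1, ..., 2). Only the lines that attain the minimum somewhere contribute to roots; other lines are dominated. Here the surviving (envelope) indices are i = 2, i = 1, i = 0.
Intersections between consecutive envelope lines give the roots: for adjacent envelope indices i < j the intersection is x = (a_i − a_j) / (j − i). Reading off the sorted break points: {-1, 5}.
Verification: at each break x_0, at least two indices attain the minimum of min_i(a_i + i · x_0).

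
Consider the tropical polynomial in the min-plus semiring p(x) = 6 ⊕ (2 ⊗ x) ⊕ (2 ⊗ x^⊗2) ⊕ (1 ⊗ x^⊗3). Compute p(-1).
p(-1) = -2

A tropical monomial a ⊗ x^⊗i evaluates to a + i · x. Evaluating each term at x = -1:
  Term 0 contributes 6 + 0 · -1 = 6
  Term 1 contributes 2 + 1 · -1 = 1
  Term 2 contributes 2 + 2 · -1 = 0
  Term 3 contributes 1 + 3 · -1 = -2
p(-1) = ⊕ of these = min[6, 1, 0, -2] = -2.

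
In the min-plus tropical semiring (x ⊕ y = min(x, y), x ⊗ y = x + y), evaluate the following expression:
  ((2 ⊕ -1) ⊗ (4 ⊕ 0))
((2 ⊕ -1) ⊗ (4 ⊕ 0)) = -1

Expand innermost to outermost. Recall ⊕ takes the minimum of its arguments and ⊗ takes their sum. Working out the expression ((2 ⊕ -1) ⊗ (4 ⊕ 0)) gives -1.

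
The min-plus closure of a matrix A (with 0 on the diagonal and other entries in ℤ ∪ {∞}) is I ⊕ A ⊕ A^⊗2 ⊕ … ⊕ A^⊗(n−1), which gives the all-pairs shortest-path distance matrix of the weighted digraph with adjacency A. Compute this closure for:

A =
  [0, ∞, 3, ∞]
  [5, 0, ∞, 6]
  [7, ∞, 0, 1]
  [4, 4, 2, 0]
Closure =
  [0, 8, 3, 4]
  [5, 0, 8, 6]
  [5, 5, 0, 1]
  [4, 4, 2, 0]

This is the Floyd-Warshall all-pairs shortest-path computation. For each intermediate vertex k = 0, 1, …, 3, update dist[i][j] ← min(dist[i][j], dist[i][k] + dist[k][j]). The final matrix gives, for each (i, j), the minimum total weight of any directed path from i to j (possibly empty when i = j).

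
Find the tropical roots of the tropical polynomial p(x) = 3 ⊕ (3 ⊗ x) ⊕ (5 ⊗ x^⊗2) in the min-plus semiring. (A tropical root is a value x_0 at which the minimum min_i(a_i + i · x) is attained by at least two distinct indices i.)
Roots: {-2, 0}

Each tropical root is a break point of the lower envelope of the lines y = a_i + i · x (there are 3 lines, with slopes 0, 1, ..., 2). Only the lines that attain the minimum somewhere contribute to roots; other lines are dominated. Here the surviving (envelope) indices are i = 2, i = 1, i = 0.
Intersections between consecutive envelope lines give the roots: for adjacent envelope indices i < j the intersection is x = (a_i − a_j) / (j − i). Reading off the sorted break points: {-2, 0}.
Verification: at each break x_0, at least two indices attain the minimum of min_i(a_i + i · x_0).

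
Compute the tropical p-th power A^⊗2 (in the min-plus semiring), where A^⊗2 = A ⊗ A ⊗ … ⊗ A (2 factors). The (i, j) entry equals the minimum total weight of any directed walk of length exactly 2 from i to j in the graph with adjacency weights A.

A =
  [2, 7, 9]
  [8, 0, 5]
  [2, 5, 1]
A^⊗2 =
  [4, 7, 10]
  [7, 0, 5]
  [3, 5, 2]

Each entry (A^⊗2)_ij equals the minimum over all length-2 walks i = v_0 → v_1 → … → v_2 = j of Σ_t A[v_t][v_{t+1}]. For example, for (i, j) = (0, 2) we minimise over 3 possible intermediate vertex sequences; the minimum is 10, attained along the walk 0 → 2 → 2.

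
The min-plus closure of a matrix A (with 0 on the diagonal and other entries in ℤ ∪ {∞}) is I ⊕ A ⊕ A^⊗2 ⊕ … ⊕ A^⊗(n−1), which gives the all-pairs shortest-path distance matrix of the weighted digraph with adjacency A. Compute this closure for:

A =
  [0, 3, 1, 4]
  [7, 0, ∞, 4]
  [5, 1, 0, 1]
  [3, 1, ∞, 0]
Closure =
  [0, 2, 1, 2]
  [7, 0, 8, 4]
  [4, 1, 0, 1]
  [3, 1, 4, 0]

This is the Floyd-Warshall all-pairs shortest-path computation. For each intermediate vertex k = 0, 1, …, 3, update dist[i][j] ← min(dist[i][j], dist[i][k] + dist[k][j]). The final matrix gives, for each (i, j), the minimum total weight of any directed path from i to j (possibly empty when i = j).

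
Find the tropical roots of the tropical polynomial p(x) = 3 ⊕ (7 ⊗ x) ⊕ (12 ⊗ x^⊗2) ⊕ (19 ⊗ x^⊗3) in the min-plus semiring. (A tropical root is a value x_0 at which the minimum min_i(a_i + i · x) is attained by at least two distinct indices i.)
Roots: {-7, -5, -4}

Each tropical root is a break point of the lower envelope of the lines y = a_i + i · x (there are 4 lines, with slopes 0, 1, ..., 3). Only the lines that attain the minimum somewhere contribute to roots; other lines are dominated. Here the surviving (envelope) indices are i = 3, i = 2, i = 1, i = 0.
Intersections between consecutive envelope lines give the roots: for adjacent envelope indices i < j the intersection is x = (a_i − a_j) / (j − i). Reading off the sorted break points: {-7, -5, -4}.
Verification: at each break x_0, at least two indices attain the minimum of min_i(a_i + i · x_0).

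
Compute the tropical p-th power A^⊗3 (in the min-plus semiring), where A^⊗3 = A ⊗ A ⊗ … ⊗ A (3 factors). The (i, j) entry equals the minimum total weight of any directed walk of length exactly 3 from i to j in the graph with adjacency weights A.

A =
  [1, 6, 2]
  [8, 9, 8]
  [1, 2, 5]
A^⊗3 =
  [3, 5, 4]
  [10, 12, 11]
  [3, 5, 4]

Each entry (A^⊗3)_ij equals the minimum over all length-3 walks i = v_0 → v_1 → … → v_3 = j of Σ_t A[v_t][v_{t+1}]. For example, for (i, j) = (0, 2) we minimise over 9 possible intermediate vertex sequences; the minimum is 4, attained along the walk 0 → 0 → 0 → 2.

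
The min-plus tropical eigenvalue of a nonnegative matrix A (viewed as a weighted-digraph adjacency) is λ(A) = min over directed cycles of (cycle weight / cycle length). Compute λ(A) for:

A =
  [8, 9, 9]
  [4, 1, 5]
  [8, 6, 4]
λ(A) = 1

Enumerate directed cycles and compute their means (weight / length). Sample:
  cycle 0 → 0: weight = 8, length = 1, mean = 8/1 ≈ 8.000
  cycle 1 → 1: weight = 1, length = 1, mean = 1/1 ≈ 1.000
  cycle 2 → 2: weight = 4, length = 1, mean = 4/1 ≈ 4.000
  cycle 0 → 1 → 0: weight = 13, length = 2, mean = 13/2 ≈ 6.500
  cycle 0 → 2 → 0: weight = 17, length = 2, mean = 17/2 ≈ 8.500
  cycle 1 → 0 → 1: weight = 13, length = 2, mean = 13/2 ≈ 6.500
Minimum mean = 1.000, attained e.g. along the cycle 1 → 1 with weight 1 and length 1. So λ(A) = 1/1 = 1.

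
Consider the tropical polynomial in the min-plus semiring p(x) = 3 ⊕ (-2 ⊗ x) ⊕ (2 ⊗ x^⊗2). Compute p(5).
p(5) = 3

A tropical monomial a ⊗ x^⊗i evaluates to a + i · x. Evaluating each term at x = 5:
  Term 0 contributes 3 + 0 · 5 = 3
  Term 1 contributes -2 + 1 · 5 = 3
  Term 2 contributes 2 + 2 · 5 = 12
p(5) = ⊕ of these = min[3, 3, 12] = 3.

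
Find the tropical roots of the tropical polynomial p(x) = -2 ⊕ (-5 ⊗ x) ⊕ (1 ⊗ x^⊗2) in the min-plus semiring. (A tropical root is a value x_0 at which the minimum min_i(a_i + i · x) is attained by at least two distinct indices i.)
Roots: {-6, 3}

Each tropical root is a break point of the lower envelope of the lines y = a_i + i · x (there are 3 lines, with slopes 0, 1, ..., 2). Only the lines that attain the minimum somewhere contribute to roots; other lines are dominated. Here the surviving (envelope) indices are i = 2, i = 1, i = 0.
Intersections between consecutive envelope lines give the roots: for adjacent envelope indices i < j the intersection is x = (a_i − a_j) / (j − i). Reading off the sorted break points: {-6, 3}.
Verification: at each break x_0, at least two indices attain the minimum of min_i(a_i + i · x_0).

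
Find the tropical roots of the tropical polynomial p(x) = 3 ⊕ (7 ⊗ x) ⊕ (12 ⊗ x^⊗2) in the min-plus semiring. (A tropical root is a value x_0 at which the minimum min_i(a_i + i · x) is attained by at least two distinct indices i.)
Roots: {-5, -4}

Each tropical root is a break point of the lower envelope of the lines y = a_i + i · x (there are 3 lines, with slopes 0, 1, ..., 2). Only the lines that attain the minimum somewhere contribute to roots; other lines are dominated. Here the surviving (envelope) indices are i = 2, i = 1, i = 0.
Intersections between consecutive envelope lines give the roots: for adjacent envelope indices i < j the intersection is x = (a_i − a_j) / (j − i). Reading off the sorted break points: {-5, -4}.
Verification: at each break x_0, at least two indices attain the minimum of min_i(a_i + i · x_0).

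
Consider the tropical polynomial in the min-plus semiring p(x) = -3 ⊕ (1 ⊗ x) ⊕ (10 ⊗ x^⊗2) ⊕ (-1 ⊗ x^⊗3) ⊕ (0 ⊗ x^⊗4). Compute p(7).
p(7) = -3

A tropical monomial a ⊗ x^⊗i evaluates to a + i · x. Evaluating each term at x = 7:
  Term 0 contributes -3 + 0 · 7 = -3
  Term 1 contributes 1 + 1 · 7 = 8
  Term 2 contributes 10 + 2 · 7 = 24
  Term 3 contributes -1 + 3 · 7 = 20
  Term 4 contributes 0 + 4 · 7 = 28
p(7) = ⊕ of these = min[-3, 8, 24, 20, 28] = -3.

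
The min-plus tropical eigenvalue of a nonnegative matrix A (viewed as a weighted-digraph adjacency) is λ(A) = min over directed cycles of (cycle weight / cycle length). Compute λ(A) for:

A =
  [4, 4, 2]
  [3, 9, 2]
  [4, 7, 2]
λ(A) = 2

Enumerate directed cycles and compute their means (weight / length). Sample:
  cycle 0 → 0: weight = 4, length = 1, mean = 4/1 ≈ 4.000
  cycle 1 → 1: weight = 9, length = 1, mean = 9/1 ≈ 9.000
  cycle 2 → 2: weight = 2, length = 1, mean = 2/1 ≈ 2.000
  cycle 0 → 1 → 0: weight = 7, length = 2, mean = 7/2 ≈ 3.500
  cycle 0 → 2 → 0: weight = 6, length = 2, mean = 6/2 ≈ 3.000
  cycle 1 → 0 → 1: weight = 7, length = 2, mean = 7/2 ≈ 3.500
Minimum mean = 2.000, attained e.g. along the cycle 2 → 2 with weight 2 and length 1. So λ(A) = 2/1 = 2.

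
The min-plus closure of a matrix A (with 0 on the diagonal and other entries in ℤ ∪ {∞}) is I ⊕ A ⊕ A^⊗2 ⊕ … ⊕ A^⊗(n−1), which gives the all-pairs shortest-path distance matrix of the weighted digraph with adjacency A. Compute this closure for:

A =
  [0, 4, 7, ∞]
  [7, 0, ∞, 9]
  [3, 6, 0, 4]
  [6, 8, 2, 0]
Closure =
  [0, 4, 7, 11]
  [7, 0, 11, 9]
  [3, 6, 0, 4]
  [5, 8, 2, 0]

This is the Floyd-Warshall all-pairs shortest-path computation. For each intermediate vertex k = 0, 1, …, 3, update dist[i][j] ← min(dist[i][j], dist[i][k] + dist[k][j]). The final matrix gives, for each (i, j), the minimum total weight of any directed path from i to j (possibly empty when i = j).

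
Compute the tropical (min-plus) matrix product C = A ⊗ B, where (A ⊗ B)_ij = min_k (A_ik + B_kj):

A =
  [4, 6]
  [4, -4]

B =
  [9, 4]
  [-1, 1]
A ⊗ B =
  [5, 7]
  [-5, -3]

Apply the min-plus product entry-by-entry:
  C[0][0] = min over k of (A[0][0] + B[0][0] = 4 + 9 = 13, A[0][1] + B[1][0] = 6 + -1 = 5) = 5 (attained at k = 1)
  C[0][1] = min over k of (A[0][0] + B[0][1] = 4 + 4 = 8, A[0][1] + B[1][1] = 6 + 1 = 7) = 7 (attained at k = 1)
  C[1][0] = min over k of (A[1][0] + B[0][0] = 4 + 9 = 13, A[1][1] + B[1][0] = -4 + -1 = -5) = -5 (attained at k = 1)
  C[1][1] = min over k of (A[1][0] + B[0][1] = 4 + 4 = 8, A[1][1] + B[1][1] = -4 + 1 = -3) = -3 (attained at k = 1)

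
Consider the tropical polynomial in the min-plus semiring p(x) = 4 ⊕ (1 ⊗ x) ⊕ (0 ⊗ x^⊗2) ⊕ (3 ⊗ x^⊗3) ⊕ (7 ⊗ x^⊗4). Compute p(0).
p(0) = 0

A tropical monomial a ⊗ x^⊗i evaluates to a + i · x. Evaluating each term at x = 0:
  Term 0 contributes 4 + 0 · 0 = 4
  Term 1 contributes 1 + 1 · 0 = 1
  Term 2 contributes 0 + 2 · 0 = 0
  Term 3 contributes 3 + 3 · 0 = 3
  Term 4 contributes 7 + 4 · 0 = 7
p(0) = ⊕ of these = min[4, 1, 0, 3, 7] = 0.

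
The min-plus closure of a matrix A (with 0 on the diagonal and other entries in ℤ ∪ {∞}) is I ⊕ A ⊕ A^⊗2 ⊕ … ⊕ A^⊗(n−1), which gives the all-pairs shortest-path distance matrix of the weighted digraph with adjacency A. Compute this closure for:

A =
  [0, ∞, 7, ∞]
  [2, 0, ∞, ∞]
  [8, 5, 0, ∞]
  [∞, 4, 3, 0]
Closure =
  [0, 12, 7, ∞]
  [2, 0, 9, ∞]
  [7, 5, 0, ∞]
  [6, 4, 3, 0]

This is the Floyd-Warshall all-pairs shortest-path computation. For each intermediate vertex k = 0, 1, …, 3, update dist[i][j] ← min(dist[i][j], dist[i][k] + dist[k][j]). The final matrix gives, for each (i, j), the minimum total weight of any directed path from i to j (possibly empty when i = j).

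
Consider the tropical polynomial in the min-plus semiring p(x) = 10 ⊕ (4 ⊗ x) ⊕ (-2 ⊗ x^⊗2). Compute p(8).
p(8) = 10

A tropical monomial a ⊗ x^⊗i evaluates to a + i · x. Evaluating each term at x = 8:
  Term 0 contributes 10 + 0 · 8 = 10
  Term 1 contributes 4 + 1 · 8 = 12
  Term 2 contributes -2 + 2 · 8 = 14
p(8) = ⊕ of these = min[10, 12, 14] = 10.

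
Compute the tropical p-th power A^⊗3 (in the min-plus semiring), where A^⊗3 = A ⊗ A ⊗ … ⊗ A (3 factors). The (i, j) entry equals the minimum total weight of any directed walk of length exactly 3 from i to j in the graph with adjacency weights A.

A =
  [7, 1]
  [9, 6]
A^⊗3 =
  [16, 11]
  [19, 16]

Each entry (A^⊗3)_ij equals the minimum over all length-3 walks i = v_0 → v_1 → … → v_3 = j of Σ_t A[v_t][v_{t+1}]. For example, for (i, j) = (0, 1) we minimise over 4 possible intermediate vertex sequences; the minimum is 11, attained along the walk 0 → 1 → 0 → 1.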